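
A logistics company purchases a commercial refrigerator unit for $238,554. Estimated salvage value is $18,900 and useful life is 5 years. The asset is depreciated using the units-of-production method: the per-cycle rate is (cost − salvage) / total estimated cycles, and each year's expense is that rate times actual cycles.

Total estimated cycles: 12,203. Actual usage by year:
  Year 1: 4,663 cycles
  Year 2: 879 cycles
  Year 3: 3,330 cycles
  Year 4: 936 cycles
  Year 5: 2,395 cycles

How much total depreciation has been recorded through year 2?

Depreciable base = $238,554 − $18,900 = $219,654.
Rate = $219,654 / 12,203 cycles = $18 per cycle.
Year 1: 4,663 × $18 = $83,934. Book value $154,620.
Year 2: 879 × $18 = $15,822. Book value $138,798.
Accumulated through year 2 = $238,554 − $138,798 = $99,756.

$99,756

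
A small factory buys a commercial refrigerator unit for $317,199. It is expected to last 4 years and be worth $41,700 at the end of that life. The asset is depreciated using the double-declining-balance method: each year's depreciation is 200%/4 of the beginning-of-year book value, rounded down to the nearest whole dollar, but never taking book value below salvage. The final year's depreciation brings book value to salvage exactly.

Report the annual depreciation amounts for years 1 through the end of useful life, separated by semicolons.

$158,599; $79,300; $37,600; $0

Depreciable base = $317,199 − $41,700 = $275,499.
Year 1: ⌊$317,199 × 200%/4⌋ = $158,599. Book value $158,600.
Year 2: ⌊$158,600 × 200%/4⌋ = $79,300. Book value $79,300.
Year 3: ⌊$79,300 × 200%/4⌋ = $39,650, capped at $37,600. Book value $41,700.
Year 4 (final): $41,700 − $41,700 = $0. Book value $41,700.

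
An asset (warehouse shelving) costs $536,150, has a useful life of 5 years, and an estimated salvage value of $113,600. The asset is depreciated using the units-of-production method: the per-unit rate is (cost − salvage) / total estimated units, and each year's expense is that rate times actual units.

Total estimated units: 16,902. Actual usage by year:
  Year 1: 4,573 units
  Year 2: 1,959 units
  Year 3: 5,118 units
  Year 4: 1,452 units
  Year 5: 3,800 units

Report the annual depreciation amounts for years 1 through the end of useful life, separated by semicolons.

$114,325; $48,975; $127,950; $36,300; $95,000

Depreciable base = $536,150 − $113,600 = $422,550.
Rate = $422,550 / 16,902 units = $25 per unit.
Year 1: 4,573 × $25 = $114,325. Book value $421,825.
Year 2: 1,959 × $25 = $48,975. Book value $372,850.
Year 3: 5,118 × $25 = $127,950. Book value $244,900.
Year 4: 1,452 × $25 = $36,300. Book value $208,600.
Year 5: 3,800 × $25 = $95,000. Book value $113,600.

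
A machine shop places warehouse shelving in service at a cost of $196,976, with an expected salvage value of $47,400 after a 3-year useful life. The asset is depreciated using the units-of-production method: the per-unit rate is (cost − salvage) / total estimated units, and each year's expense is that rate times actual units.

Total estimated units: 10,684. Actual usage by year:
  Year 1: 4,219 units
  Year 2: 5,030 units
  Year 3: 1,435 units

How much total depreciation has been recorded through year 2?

$129,486

Depreciable base = $196,976 − $47,400 = $149,576.
Rate = $149,576 / 10,684 units = $14 per unit.
Year 1: 4,219 × $14 = $59,066. Book value $137,910.
Year 2: 5,030 × $14 = $70,420. Book value $67,490.
Accumulated through year 2 = $196,976 − $67,490 = $129,486.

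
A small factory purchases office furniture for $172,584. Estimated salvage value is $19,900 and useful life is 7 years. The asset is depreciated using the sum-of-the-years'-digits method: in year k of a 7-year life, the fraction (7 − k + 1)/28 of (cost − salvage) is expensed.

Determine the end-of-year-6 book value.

$25,353

Depreciable base = $172,584 − $19,900 = $152,684.
Sum of the years' digits = 7+6+5+4+3+2+1 = 28.
Year 1: $152,684 × 7/28 = $38,171. Book value $134,413.
Year 2: $152,684 × 6/28 = $32,718. Book value $101,695.
Year 3: $152,684 × 5/28 = $27,265. Book value $74,430.
Year 4: $152,684 × 4/28 = $21,812. Book value $52,618.
Year 5: $152,684 × 3/28 = $16,359. Book value $36,259.
Year 6: $152,684 × 2/28 = $10,906. Book value $25,353.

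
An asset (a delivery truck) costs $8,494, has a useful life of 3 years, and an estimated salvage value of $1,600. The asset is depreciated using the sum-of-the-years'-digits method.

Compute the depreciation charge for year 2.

$2,298

Depreciable base = $8,494 − $1,600 = $6,894.
Sum of the years' digits = 3+2+1 = 6.
Year 1: $6,894 × 3/6 = $3,447. Book value $5,047.
Year 2: $6,894 × 2/6 = $2,298. Book value $2,749.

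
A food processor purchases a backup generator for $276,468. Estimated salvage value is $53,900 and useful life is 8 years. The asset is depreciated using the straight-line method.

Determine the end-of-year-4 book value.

Depreciable base = $276,468 − $53,900 = $222,568.
Annual expense = $222,568 / 8 = $27,821.
End of year 1: book value $248,647.
End of year 2: book value $220,826.
End of year 3: book value $193,005.
End of year 4: book value $165,184.

$165,184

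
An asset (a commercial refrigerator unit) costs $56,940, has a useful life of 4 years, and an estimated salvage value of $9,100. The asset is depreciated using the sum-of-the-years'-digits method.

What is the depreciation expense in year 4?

$4,784

Depreciable base = $56,940 − $9,100 = $47,840.
Sum of the years' digits = 4+3+2+1 = 10.
Year 1: $47,840 × 4/10 = $19,136. Book value $37,804.
Year 2: $47,840 × 3/10 = $14,352. Book value $23,452.
Year 3: $47,840 × 2/10 = $9,568. Book value $13,884.
Year 4: $47,840 × 1/10 = $4,784. Book value $9,100.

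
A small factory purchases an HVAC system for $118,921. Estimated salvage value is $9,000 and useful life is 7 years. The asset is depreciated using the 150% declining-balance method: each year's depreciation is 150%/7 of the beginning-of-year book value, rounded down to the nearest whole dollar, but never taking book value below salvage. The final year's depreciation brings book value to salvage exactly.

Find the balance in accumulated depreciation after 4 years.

$73,597

Depreciable base = $118,921 − $9,000 = $109,921.
Year 1: ⌊$118,921 × 150%/7⌋ = $25,483. Book value $93,438.
Year 2: ⌊$93,438 × 150%/7⌋ = $20,022. Book value $73,416.
Year 3: ⌊$73,416 × 150%/7⌋ = $15,732. Book value $57,684.
Year 4: ⌊$57,684 × 150%/7⌋ = $12,360. Book value $45,324.
Accumulated through year 4 = $118,921 − $45,324 = $73,597.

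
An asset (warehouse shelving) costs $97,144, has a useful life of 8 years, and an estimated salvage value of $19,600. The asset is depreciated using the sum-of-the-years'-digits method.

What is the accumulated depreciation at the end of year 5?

$64,620

Depreciable base = $97,144 − $19,600 = $77,544.
Sum of the years' digits = 8+7+6+5+4+3+2+1 = 36.
Year 1: $77,544 × 8/36 = $17,232. Book value $79,912.
Year 2: $77,544 × 7/36 = $15,078. Book value $64,834.
Year 3: $77,544 × 6/36 = $12,924. Book value $51,910.
Year 4: $77,544 × 5/36 = $10,770. Book value $41,140.
Year 5: $77,544 × 4/36 = $8,616. Book value $32,524.
Accumulated through year 5 = $97,144 − $32,524 = $64,620.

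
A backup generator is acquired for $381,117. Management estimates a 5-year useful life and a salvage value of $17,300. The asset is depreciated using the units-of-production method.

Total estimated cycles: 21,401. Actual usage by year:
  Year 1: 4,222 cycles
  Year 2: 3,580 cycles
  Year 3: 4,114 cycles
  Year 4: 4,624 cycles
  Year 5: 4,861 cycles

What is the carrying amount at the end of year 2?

Depreciable base = $381,117 − $17,300 = $363,817.
Rate = $363,817 / 21,401 cycles = $17 per cycle.
Year 1: 4,222 × $17 = $71,774. Book value $309,343.
Year 2: 3,580 × $17 = $60,860. Book value $248,483.

$248,483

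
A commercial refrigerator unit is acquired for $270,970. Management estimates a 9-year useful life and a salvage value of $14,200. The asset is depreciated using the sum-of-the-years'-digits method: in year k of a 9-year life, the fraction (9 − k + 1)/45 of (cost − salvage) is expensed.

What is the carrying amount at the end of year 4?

Depreciable base = $270,970 − $14,200 = $256,770.
Sum of the years' digits = 9+8+7+6+5+4+3+2+1 = 45.
Year 1: $256,770 × 9/45 = $51,354. Book value $219,616.
Year 2: $256,770 × 8/45 = $45,648. Book value $173,968.
Year 3: $256,770 × 7/45 = $39,942. Book value $134,026.
Year 4: $256,770 × 6/45 = $34,236. Book value $99,790.

$99,790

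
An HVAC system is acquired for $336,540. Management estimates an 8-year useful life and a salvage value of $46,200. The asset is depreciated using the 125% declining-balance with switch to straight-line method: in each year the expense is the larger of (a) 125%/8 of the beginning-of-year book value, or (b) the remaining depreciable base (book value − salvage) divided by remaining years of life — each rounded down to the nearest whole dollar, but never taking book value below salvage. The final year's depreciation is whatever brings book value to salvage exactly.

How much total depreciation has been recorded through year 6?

$228,156

Depreciable base = $336,540 − $46,200 = $290,340.
Year 1: DB = ⌊$336,540 × 125%/8⌋ = $52,584; SL = ⌊$290,340/8⌋ = $36,292 → take DB $52,584. Book value $283,956.
Year 2: DB = ⌊$283,956 × 125%/8⌋ = $44,368; SL = ⌊$237,756/7⌋ = $33,965 → take DB $44,368. Book value $239,588.
Year 3: DB = ⌊$239,588 × 125%/8⌋ = $37,435; SL = ⌊$193,388/6⌋ = $32,231 → take DB $37,435. Book value $202,153.
Year 4: DB = ⌊$202,153 × 125%/8⌋ = $31,586; SL = ⌊$155,953/5⌋ = $31,190 → take DB $31,586. Book value $170,567.
Year 5: DB = ⌊$170,567 × 125%/8⌋ = $26,651; SL = ⌊$124,367/4⌋ = $31,091 → take SL $31,091. Book value $139,476.
Year 6: DB = ⌊$139,476 × 125%/8⌋ = $21,793; SL = ⌊$93,276/3⌋ = $31,092 → take SL $31,092. Book value $108,384.
Accumulated through year 6 = $336,540 − $108,384 = $228,156.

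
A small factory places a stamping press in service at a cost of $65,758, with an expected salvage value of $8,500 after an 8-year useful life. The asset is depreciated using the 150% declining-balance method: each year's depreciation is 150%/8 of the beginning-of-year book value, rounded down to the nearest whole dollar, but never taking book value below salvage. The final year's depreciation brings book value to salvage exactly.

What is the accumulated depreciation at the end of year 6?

$46,837

Depreciable base = $65,758 − $8,500 = $57,258.
Year 1: ⌊$65,758 × 150%/8⌋ = $12,329. Book value $53,429.
Year 2: ⌊$53,429 × 150%/8⌋ = $10,017. Book value $43,412.
Year 3: ⌊$43,412 × 150%/8⌋ = $8,139. Book value $35,273.
Year 4: ⌊$35,273 × 150%/8⌋ = $6,613. Book value $28,660.
Year 5: ⌊$28,660 × 150%/8⌋ = $5,373. Book value $23,287.
Year 6: ⌊$23,287 × 150%/8⌋ = $4,366. Book value $18,921.
Accumulated through year 6 = $65,758 − $18,921 = $46,837.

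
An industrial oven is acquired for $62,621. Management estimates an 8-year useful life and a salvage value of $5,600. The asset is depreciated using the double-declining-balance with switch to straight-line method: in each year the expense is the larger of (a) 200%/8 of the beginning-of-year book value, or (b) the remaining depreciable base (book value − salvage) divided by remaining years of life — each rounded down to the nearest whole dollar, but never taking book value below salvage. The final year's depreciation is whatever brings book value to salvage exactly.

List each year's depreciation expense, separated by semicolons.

Depreciable base = $62,621 − $5,600 = $57,021.
Year 1: DB = ⌊$62,621 × 200%/8⌋ = $15,655; SL = ⌊$57,021/8⌋ = $7,127 → take DB $15,655. Book value $46,966.
Year 2: DB = ⌊$46,966 × 200%/8⌋ = $11,741; SL = ⌊$41,366/7⌋ = $5,909 → take DB $11,741. Book value $35,225.
Year 3: DB = ⌊$35,225 × 200%/8⌋ = $8,806; SL = ⌊$29,625/6⌋ = $4,937 → take DB $8,806. Book value $26,419.
Year 4: DB = ⌊$26,419 × 200%/8⌋ = $6,604; SL = ⌊$20,819/5⌋ = $4,163 → take DB $6,604. Book value $19,815.
Year 5: DB = ⌊$19,815 × 200%/8⌋ = $4,953; SL = ⌊$14,215/4⌋ = $3,553 → take DB $4,953. Book value $14,862.
Year 6: DB = ⌊$14,862 × 200%/8⌋ = $3,715; SL = ⌊$9,262/3⌋ = $3,087 → take DB $3,715. Book value $11,147.
Year 7: DB = ⌊$11,147 × 200%/8⌋ = $2,786; SL = ⌊$5,547/2⌋ = $2,773 → take DB $2,786. Book value $8,361.
Year 8 (final): $8,361 − $5,600 = $2,761. Book value $5,600.

$15,655; $11,741; $8,806; $6,604; $4,953; $3,715; $2,786; $2,761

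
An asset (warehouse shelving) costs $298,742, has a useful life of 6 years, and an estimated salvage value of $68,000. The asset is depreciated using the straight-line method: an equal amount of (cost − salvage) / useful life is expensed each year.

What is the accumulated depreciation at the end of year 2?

$76,914

Depreciable base = $298,742 − $68,000 = $230,742.
Annual expense = $230,742 / 6 = $38,457.
End of year 1: book value $260,285.
End of year 2: book value $221,828.
Accumulated through year 2 = $298,742 − $221,828 = $76,914.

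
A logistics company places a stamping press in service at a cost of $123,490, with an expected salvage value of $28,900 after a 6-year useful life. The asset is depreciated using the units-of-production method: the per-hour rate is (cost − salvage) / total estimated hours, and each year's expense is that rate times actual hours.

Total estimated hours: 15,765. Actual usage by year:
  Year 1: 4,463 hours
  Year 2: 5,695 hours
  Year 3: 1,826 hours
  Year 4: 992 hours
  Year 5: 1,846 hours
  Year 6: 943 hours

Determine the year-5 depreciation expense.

$11,076

Depreciable base = $123,490 − $28,900 = $94,590.
Rate = $94,590 / 15,765 hours = $6 per hour.
Year 1: 4,463 × $6 = $26,778. Book value $96,712.
Year 2: 5,695 × $6 = $34,170. Book value $62,542.
Year 3: 1,826 × $6 = $10,956. Book value $51,586.
Year 4: 992 × $6 = $5,952. Book value $45,634.
Year 5: 1,846 × $6 = $11,076. Book value $34,558.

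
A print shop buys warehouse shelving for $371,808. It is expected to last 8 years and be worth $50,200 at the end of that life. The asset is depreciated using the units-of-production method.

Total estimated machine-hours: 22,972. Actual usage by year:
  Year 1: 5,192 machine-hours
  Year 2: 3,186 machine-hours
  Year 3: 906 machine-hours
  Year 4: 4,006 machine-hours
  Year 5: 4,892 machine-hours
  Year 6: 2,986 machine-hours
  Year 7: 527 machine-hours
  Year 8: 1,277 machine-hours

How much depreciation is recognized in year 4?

$56,084

Depreciable base = $371,808 − $50,200 = $321,608.
Rate = $321,608 / 22,972 machine-hours = $14 per machine-hour.
Year 1: 5,192 × $14 = $72,688. Book value $299,120.
Year 2: 3,186 × $14 = $44,604. Book value $254,516.
Year 3: 906 × $14 = $12,684. Book value $241,832.
Year 4: 4,006 × $14 = $56,084. Book value $185,748.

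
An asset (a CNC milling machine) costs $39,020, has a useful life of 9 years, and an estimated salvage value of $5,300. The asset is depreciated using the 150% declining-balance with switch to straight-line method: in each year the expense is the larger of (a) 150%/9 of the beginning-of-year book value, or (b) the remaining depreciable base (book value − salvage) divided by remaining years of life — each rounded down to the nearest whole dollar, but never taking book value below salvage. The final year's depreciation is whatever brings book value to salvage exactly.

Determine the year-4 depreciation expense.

$3,763

Depreciable base = $39,020 − $5,300 = $33,720.
Year 1: DB = ⌊$39,020 × 150%/9⌋ = $6,503; SL = ⌊$33,720/9⌋ = $3,746 → take DB $6,503. Book value $32,517.
Year 2: DB = ⌊$32,517 × 150%/9⌋ = $5,419; SL = ⌊$27,217/8⌋ = $3,402 → take DB $5,419. Book value $27,098.
Year 3: DB = ⌊$27,098 × 150%/9⌋ = $4,516; SL = ⌊$21,798/7⌋ = $3,114 → take DB $4,516. Book value $22,582.
Year 4: DB = ⌊$22,582 × 150%/9⌋ = $3,763; SL = ⌊$17,282/6⌋ = $2,880 → take DB $3,763. Book value $18,819.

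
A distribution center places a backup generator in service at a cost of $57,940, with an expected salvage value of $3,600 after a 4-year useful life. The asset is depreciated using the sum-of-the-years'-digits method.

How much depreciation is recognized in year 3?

$10,868

Depreciable base = $57,940 − $3,600 = $54,340.
Sum of the years' digits = 4+3+2+1 = 10.
Year 1: $54,340 × 4/10 = $21,736. Book value $36,204.
Year 2: $54,340 × 3/10 = $16,302. Book value $19,902.
Year 3: $54,340 × 2/10 = $10,868. Book value $9,034.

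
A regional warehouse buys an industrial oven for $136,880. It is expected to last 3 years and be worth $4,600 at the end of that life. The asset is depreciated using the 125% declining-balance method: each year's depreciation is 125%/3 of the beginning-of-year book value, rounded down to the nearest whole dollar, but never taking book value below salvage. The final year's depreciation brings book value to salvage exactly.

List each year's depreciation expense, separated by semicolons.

$57,033; $33,269; $41,978

Depreciable base = $136,880 − $4,600 = $132,280.
Year 1: ⌊$136,880 × 125%/3⌋ = $57,033. Book value $79,847.
Year 2: ⌊$79,847 × 125%/3⌋ = $33,269. Book value $46,578.
Year 3 (final): $46,578 − $4,600 = $41,978. Book value $4,600.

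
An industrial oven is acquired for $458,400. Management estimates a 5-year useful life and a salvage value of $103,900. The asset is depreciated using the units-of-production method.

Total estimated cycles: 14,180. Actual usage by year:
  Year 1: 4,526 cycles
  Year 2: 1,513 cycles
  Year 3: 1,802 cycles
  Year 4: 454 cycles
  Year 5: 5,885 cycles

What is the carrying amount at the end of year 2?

$307,425

Depreciable base = $458,400 − $103,900 = $354,500.
Rate = $354,500 / 14,180 cycles = $25 per cycle.
Year 1: 4,526 × $25 = $113,150. Book value $345,250.
Year 2: 1,513 × $25 = $37,825. Book value $307,425.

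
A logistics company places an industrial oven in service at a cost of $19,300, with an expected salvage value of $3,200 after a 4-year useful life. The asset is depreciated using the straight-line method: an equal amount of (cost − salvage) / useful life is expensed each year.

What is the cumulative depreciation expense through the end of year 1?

Depreciable base = $19,300 − $3,200 = $16,100.
Annual expense = $16,100 / 4 = $4,025.
End of year 1: book value $15,275.
Accumulated through year 1 = $19,300 − $15,275 = $4,025.

$4,025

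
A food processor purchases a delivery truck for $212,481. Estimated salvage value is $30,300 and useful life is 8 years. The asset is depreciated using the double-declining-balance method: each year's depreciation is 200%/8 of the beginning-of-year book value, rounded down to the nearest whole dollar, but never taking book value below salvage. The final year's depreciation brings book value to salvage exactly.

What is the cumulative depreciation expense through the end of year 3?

$122,840

Depreciable base = $212,481 − $30,300 = $182,181.
Year 1: ⌊$212,481 × 200%/8⌋ = $53,120. Book value $159,361.
Year 2: ⌊$159,361 × 200%/8⌋ = $39,840. Book value $119,521.
Year 3: ⌊$119,521 × 200%/8⌋ = $29,880. Book value $89,641.
Accumulated through year 3 = $212,481 − $89,641 = $122,840.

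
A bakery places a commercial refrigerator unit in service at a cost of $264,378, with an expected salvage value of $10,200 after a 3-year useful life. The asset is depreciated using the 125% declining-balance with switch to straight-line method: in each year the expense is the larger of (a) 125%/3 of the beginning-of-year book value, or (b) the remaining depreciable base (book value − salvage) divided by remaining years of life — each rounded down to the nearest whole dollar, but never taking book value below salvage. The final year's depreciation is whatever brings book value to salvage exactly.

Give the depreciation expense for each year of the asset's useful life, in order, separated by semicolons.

Depreciable base = $264,378 − $10,200 = $254,178.
Year 1: DB = ⌊$264,378 × 125%/3⌋ = $110,157; SL = ⌊$254,178/3⌋ = $84,726 → take DB $110,157. Book value $154,221.
Year 2: DB = ⌊$154,221 × 125%/3⌋ = $64,258; SL = ⌊$144,021/2⌋ = $72,010 → take SL $72,010. Book value $82,211.
Year 3 (final): $82,211 − $10,200 = $72,011. Book value $10,200.

$110,157; $72,010; $72,011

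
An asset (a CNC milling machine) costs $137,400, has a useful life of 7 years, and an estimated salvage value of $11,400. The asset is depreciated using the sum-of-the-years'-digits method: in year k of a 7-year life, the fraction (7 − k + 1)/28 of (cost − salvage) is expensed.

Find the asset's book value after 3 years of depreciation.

Depreciable base = $137,400 − $11,400 = $126,000.
Sum of the years' digits = 7+6+5+4+3+2+1 = 28.
Year 1: $126,000 × 7/28 = $31,500. Book value $105,900.
Year 2: $126,000 × 6/28 = $27,000. Book value $78,900.
Year 3: $126,000 × 5/28 = $22,500. Book value $56,400.

$56,400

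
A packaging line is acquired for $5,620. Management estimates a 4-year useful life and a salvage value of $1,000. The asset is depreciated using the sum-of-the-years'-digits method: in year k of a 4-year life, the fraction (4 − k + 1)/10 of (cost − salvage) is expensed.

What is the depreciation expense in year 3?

Depreciable base = $5,620 − $1,000 = $4,620.
Sum of the years' digits = 4+3+2+1 = 10.
Year 1: $4,620 × 4/10 = $1,848. Book value $3,772.
Year 2: $4,620 × 3/10 = $1,386. Book value $2,386.
Year 3: $4,620 × 2/10 = $924. Book value $1,462.

$924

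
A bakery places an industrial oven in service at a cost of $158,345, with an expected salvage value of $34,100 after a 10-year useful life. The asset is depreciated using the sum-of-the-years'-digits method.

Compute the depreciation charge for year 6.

$11,295

Depreciable base = $158,345 − $34,100 = $124,245.
Sum of the years' digits = 10+9+8+7+6+5+4+3+2+1 = 55.
Year 1: $124,245 × 10/55 = $22,590. Book value $135,755.
Year 2: $124,245 × 9/55 = $20,331. Book value $115,424.
Year 3: $124,245 × 8/55 = $18,072. Book value $97,352.
Year 4: $124,245 × 7/55 = $15,813. Book value $81,539.
Year 5: $124,245 × 6/55 = $13,554. Book value $67,985.
Year 6: $124,245 × 5/55 = $11,295. Book value $56,690.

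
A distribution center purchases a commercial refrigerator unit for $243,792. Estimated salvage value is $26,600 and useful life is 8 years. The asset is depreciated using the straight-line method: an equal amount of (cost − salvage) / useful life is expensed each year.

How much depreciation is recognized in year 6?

Depreciable base = $243,792 − $26,600 = $217,192.
Annual expense = $217,192 / 8 = $27,149.

$27,149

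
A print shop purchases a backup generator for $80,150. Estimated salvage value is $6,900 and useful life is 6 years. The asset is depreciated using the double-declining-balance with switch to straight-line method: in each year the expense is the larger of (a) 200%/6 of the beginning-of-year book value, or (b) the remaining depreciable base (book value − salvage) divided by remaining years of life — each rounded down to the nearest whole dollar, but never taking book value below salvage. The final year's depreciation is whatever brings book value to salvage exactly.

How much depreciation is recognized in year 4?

Depreciable base = $80,150 − $6,900 = $73,250.
Year 1: DB = ⌊$80,150 × 200%/6⌋ = $26,716; SL = ⌊$73,250/6⌋ = $12,208 → take DB $26,716. Book value $53,434.
Year 2: DB = ⌊$53,434 × 200%/6⌋ = $17,811; SL = ⌊$46,534/5⌋ = $9,306 → take DB $17,811. Book value $35,623.
Year 3: DB = ⌊$35,623 × 200%/6⌋ = $11,874; SL = ⌊$28,723/4⌋ = $7,180 → take DB $11,874. Book value $23,749.
Year 4: DB = ⌊$23,749 × 200%/6⌋ = $7,916; SL = ⌊$16,849/3⌋ = $5,616 → take DB $7,916. Book value $15,833.

$7,916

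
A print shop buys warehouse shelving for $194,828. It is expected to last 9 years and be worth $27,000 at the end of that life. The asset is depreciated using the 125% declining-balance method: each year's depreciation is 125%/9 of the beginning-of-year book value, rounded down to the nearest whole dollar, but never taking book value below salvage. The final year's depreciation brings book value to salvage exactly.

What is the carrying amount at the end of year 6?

Depreciable base = $194,828 − $27,000 = $167,828.
Year 1: ⌊$194,828 × 125%/9⌋ = $27,059. Book value $167,769.
Year 2: ⌊$167,769 × 125%/9⌋ = $23,301. Book value $144,468.
Year 3: ⌊$144,468 × 125%/9⌋ = $20,065. Book value $124,403.
Year 4: ⌊$124,403 × 125%/9⌋ = $17,278. Book value $107,125.
Year 5: ⌊$107,125 × 125%/9⌋ = $14,878. Book value $92,247.
Year 6: ⌊$92,247 × 125%/9⌋ = $12,812. Book value $79,435.

$79,435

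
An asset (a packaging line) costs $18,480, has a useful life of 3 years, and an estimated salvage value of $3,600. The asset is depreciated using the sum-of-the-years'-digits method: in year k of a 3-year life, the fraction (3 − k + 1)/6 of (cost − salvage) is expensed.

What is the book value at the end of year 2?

$6,080

Depreciable base = $18,480 − $3,600 = $14,880.
Sum of the years' digits = 3+2+1 = 6.
Year 1: $14,880 × 3/6 = $7,440. Book value $11,040.
Year 2: $14,880 × 2/6 = $4,960. Book value $6,080.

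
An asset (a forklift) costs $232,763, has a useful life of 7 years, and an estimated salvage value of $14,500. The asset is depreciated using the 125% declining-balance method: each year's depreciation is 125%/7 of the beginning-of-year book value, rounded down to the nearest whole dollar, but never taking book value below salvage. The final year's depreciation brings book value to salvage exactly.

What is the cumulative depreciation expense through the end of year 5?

Depreciable base = $232,763 − $14,500 = $218,263.
Year 1: ⌊$232,763 × 125%/7⌋ = $41,564. Book value $191,199.
Year 2: ⌊$191,199 × 125%/7⌋ = $34,142. Book value $157,057.
Year 3: ⌊$157,057 × 125%/7⌋ = $28,045. Book value $129,012.
Year 4: ⌊$129,012 × 125%/7⌋ = $23,037. Book value $105,975.
Year 5: ⌊$105,975 × 125%/7⌋ = $18,924. Book value $87,051.
Accumulated through year 5 = $232,763 − $87,051 = $145,712.

$145,712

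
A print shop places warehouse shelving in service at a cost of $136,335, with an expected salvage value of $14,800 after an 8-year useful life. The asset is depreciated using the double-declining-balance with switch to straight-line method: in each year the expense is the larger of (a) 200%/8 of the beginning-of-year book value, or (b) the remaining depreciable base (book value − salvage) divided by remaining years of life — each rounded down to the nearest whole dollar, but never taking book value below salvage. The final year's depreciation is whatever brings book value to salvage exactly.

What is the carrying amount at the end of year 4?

Depreciable base = $136,335 − $14,800 = $121,535.
Year 1: DB = ⌊$136,335 × 200%/8⌋ = $34,083; SL = ⌊$121,535/8⌋ = $15,191 → take DB $34,083. Book value $102,252.
Year 2: DB = ⌊$102,252 × 200%/8⌋ = $25,563; SL = ⌊$87,452/7⌋ = $12,493 → take DB $25,563. Book value $76,689.
Year 3: DB = ⌊$76,689 × 200%/8⌋ = $19,172; SL = ⌊$61,889/6⌋ = $10,314 → take DB $19,172. Book value $57,517.
Year 4: DB = ⌊$57,517 × 200%/8⌋ = $14,379; SL = ⌊$42,717/5⌋ = $8,543 → take DB $14,379. Book value $43,138.

$43,138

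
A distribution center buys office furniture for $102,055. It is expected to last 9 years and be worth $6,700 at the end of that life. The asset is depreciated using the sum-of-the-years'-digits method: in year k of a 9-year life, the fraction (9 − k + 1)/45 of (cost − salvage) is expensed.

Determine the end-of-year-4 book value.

$38,485

Depreciable base = $102,055 − $6,700 = $95,355.
Sum of the years' digits = 9+8+7+6+5+4+3+2+1 = 45.
Year 1: $95,355 × 9/45 = $19,071. Book value $82,984.
Year 2: $95,355 × 8/45 = $16,952. Book value $66,032.
Year 3: $95,355 × 7/45 = $14,833. Book value $51,199.
Year 4: $95,355 × 6/45 = $12,714. Book value $38,485.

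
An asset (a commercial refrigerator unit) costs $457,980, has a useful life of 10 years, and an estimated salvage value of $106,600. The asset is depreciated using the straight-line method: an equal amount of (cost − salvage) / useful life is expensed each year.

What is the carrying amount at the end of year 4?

$317,428

Depreciable base = $457,980 − $106,600 = $351,380.
Annual expense = $351,380 / 10 = $35,138.
End of year 1: book value $422,842.
End of year 2: book value $387,704.
End of year 3: book value $352,566.
End of year 4: book value $317,428.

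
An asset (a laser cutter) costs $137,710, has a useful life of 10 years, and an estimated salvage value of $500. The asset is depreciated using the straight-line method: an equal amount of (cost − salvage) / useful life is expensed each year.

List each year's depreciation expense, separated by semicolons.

Depreciable base = $137,710 − $500 = $137,210.
Annual expense = $137,210 / 10 = $13,721.
End of year 1: book value $123,989.
End of year 2: book value $110,268.
End of year 3: book value $96,547.
End of year 4: book value $82,826.
End of year 5: book value $69,105.
End of year 6: book value $55,384.
End of year 7: book value $41,663.
End of year 8: book value $27,942.
End of year 9: book value $14,221.
End of year 10: book value $500.

$13,721; $13,721; $13,721; $13,721; $13,721; $13,721; $13,721; $13,721; $13,721; $13,721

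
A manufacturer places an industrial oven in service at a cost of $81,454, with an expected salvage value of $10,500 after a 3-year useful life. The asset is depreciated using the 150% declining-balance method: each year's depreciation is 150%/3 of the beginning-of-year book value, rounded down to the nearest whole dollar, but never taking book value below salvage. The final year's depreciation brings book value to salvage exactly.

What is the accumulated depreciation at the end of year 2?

$61,090

Depreciable base = $81,454 − $10,500 = $70,954.
Year 1: ⌊$81,454 × 150%/3⌋ = $40,727. Book value $40,727.
Year 2: ⌊$40,727 × 150%/3⌋ = $20,363. Book value $20,364.
Accumulated through year 2 = $81,454 − $20,364 = $61,090.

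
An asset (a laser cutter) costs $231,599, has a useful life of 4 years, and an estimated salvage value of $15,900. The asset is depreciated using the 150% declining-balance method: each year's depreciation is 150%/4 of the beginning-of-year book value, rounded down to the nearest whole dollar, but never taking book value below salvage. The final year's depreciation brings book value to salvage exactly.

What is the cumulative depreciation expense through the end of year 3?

$175,055

Depreciable base = $231,599 − $15,900 = $215,699.
Year 1: ⌊$231,599 × 150%/4⌋ = $86,849. Book value $144,750.
Year 2: ⌊$144,750 × 150%/4⌋ = $54,281. Book value $90,469.
Year 3: ⌊$90,469 × 150%/4⌋ = $33,925. Book value $56,544.
Accumulated through year 3 = $231,599 − $56,544 = $175,055.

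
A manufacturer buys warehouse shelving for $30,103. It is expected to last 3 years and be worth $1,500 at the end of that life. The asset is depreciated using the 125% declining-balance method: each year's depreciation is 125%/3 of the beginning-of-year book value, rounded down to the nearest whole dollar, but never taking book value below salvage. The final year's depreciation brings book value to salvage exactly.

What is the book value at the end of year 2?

Depreciable base = $30,103 − $1,500 = $28,603.
Year 1: ⌊$30,103 × 125%/3⌋ = $12,542. Book value $17,561.
Year 2: ⌊$17,561 × 125%/3⌋ = $7,317. Book value $10,244.

$10,244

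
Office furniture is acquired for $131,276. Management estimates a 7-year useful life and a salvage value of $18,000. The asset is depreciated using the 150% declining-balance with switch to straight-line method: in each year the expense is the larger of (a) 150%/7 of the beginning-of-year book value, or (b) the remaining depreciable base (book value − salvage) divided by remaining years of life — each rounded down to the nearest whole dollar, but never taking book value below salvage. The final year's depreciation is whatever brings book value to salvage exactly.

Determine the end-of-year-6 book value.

$28,656

Depreciable base = $131,276 − $18,000 = $113,276.
Year 1: DB = ⌊$131,276 × 150%/7⌋ = $28,130; SL = ⌊$113,276/7⌋ = $16,182 → take DB $28,130. Book value $103,146.
Year 2: DB = ⌊$103,146 × 150%/7⌋ = $22,102; SL = ⌊$85,146/6⌋ = $14,191 → take DB $22,102. Book value $81,044.
Year 3: DB = ⌊$81,044 × 150%/7⌋ = $17,366; SL = ⌊$63,044/5⌋ = $12,608 → take DB $17,366. Book value $63,678.
Year 4: DB = ⌊$63,678 × 150%/7⌋ = $13,645; SL = ⌊$45,678/4⌋ = $11,419 → take DB $13,645. Book value $50,033.
Year 5: DB = ⌊$50,033 × 150%/7⌋ = $10,721; SL = ⌊$32,033/3⌋ = $10,677 → take DB $10,721. Book value $39,312.
Year 6: DB = ⌊$39,312 × 150%/7⌋ = $8,424; SL = ⌊$21,312/2⌋ = $10,656 → take SL $10,656. Book value $28,656.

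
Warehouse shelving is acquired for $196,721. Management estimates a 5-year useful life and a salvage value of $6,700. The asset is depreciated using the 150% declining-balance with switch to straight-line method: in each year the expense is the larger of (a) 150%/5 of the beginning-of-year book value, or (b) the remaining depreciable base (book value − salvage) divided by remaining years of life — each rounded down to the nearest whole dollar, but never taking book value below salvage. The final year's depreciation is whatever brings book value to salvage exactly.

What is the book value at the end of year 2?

Depreciable base = $196,721 − $6,700 = $190,021.
Year 1: DB = ⌊$196,721 × 150%/5⌋ = $59,016; SL = ⌊$190,021/5⌋ = $38,004 → take DB $59,016. Book value $137,705.
Year 2: DB = ⌊$137,705 × 150%/5⌋ = $41,311; SL = ⌊$131,005/4⌋ = $32,751 → take DB $41,311. Book value $96,394.

$96,394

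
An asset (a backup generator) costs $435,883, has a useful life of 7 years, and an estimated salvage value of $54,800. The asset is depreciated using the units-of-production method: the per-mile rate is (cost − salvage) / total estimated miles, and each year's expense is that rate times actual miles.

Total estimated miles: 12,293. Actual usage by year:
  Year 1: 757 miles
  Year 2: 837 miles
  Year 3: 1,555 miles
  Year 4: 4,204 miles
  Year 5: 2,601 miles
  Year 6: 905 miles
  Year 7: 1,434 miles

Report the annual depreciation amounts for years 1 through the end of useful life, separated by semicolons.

Depreciable base = $435,883 − $54,800 = $381,083.
Rate = $381,083 / 12,293 miles = $31 per mile.
Year 1: 757 × $31 = $23,467. Book value $412,416.
Year 2: 837 × $31 = $25,947. Book value $386,469.
Year 3: 1,555 × $31 = $48,205. Book value $338,264.
Year 4: 4,204 × $31 = $130,324. Book value $207,940.
Year 5: 2,601 × $31 = $80,631. Book value $127,309.
Year 6: 905 × $31 = $28,055. Book value $99,254.
Year 7: 1,434 × $31 = $44,454. Book value $54,800.

$23,467; $25,947; $48,205; $130,324; $80,631; $28,055; $44,454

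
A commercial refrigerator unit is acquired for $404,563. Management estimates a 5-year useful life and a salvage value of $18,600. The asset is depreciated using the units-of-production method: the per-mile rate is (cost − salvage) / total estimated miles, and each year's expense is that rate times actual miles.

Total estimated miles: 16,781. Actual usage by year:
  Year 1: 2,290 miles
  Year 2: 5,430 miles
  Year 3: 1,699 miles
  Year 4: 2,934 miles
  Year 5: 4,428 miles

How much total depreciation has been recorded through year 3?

$216,637

Depreciable base = $404,563 − $18,600 = $385,963.
Rate = $385,963 / 16,781 miles = $23 per mile.
Year 1: 2,290 × $23 = $52,670. Book value $351,893.
Year 2: 5,430 × $23 = $124,890. Book value $227,003.
Year 3: 1,699 × $23 = $39,077. Book value $187,926.
Accumulated through year 3 = $404,563 − $187,926 = $216,637.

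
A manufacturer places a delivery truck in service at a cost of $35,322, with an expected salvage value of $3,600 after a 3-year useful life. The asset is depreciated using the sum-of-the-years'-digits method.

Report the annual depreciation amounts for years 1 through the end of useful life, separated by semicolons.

$15,861; $10,574; $5,287

Depreciable base = $35,322 − $3,600 = $31,722.
Sum of the years' digits = 3+2+1 = 6.
Year 1: $31,722 × 3/6 = $15,861. Book value $19,461.
Year 2: $31,722 × 2/6 = $10,574. Book value $8,887.
Year 3: $31,722 × 1/6 = $5,287. Book value $3,600.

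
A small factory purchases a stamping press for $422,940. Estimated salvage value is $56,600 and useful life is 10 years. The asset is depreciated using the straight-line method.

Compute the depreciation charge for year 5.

Depreciable base = $422,940 − $56,600 = $366,340.
Annual expense = $366,340 / 10 = $36,634.

$36,634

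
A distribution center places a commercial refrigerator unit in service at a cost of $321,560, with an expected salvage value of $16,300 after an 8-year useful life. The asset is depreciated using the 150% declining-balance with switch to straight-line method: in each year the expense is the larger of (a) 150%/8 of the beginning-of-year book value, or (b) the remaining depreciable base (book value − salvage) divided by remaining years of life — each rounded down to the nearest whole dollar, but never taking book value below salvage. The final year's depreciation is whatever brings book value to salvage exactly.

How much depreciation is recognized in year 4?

$32,339

Depreciable base = $321,560 − $16,300 = $305,260.
Year 1: DB = ⌊$321,560 × 150%/8⌋ = $60,292; SL = ⌊$305,260/8⌋ = $38,157 → take DB $60,292. Book value $261,268.
Year 2: DB = ⌊$261,268 × 150%/8⌋ = $48,987; SL = ⌊$244,968/7⌋ = $34,995 → take DB $48,987. Book value $212,281.
Year 3: DB = ⌊$212,281 × 150%/8⌋ = $39,802; SL = ⌊$195,981/6⌋ = $32,663 → take DB $39,802. Book value $172,479.
Year 4: DB = ⌊$172,479 × 150%/8⌋ = $32,339; SL = ⌊$156,179/5⌋ = $31,235 → take DB $32,339. Book value $140,140.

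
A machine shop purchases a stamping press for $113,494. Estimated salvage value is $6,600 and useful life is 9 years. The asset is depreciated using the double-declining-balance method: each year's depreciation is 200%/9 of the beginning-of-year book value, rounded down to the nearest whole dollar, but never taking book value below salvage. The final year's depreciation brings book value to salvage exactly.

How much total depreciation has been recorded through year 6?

Depreciable base = $113,494 − $6,600 = $106,894.
Year 1: ⌊$113,494 × 200%/9⌋ = $25,220. Book value $88,274.
Year 2: ⌊$88,274 × 200%/9⌋ = $19,616. Book value $68,658.
Year 3: ⌊$68,658 × 200%/9⌋ = $15,257. Book value $53,401.
Year 4: ⌊$53,401 × 200%/9⌋ = $11,866. Book value $41,535.
Year 5: ⌊$41,535 × 200%/9⌋ = $9,230. Book value $32,305.
Year 6: ⌊$32,305 × 200%/9⌋ = $7,178. Book value $25,127.
Accumulated through year 6 = $113,494 − $25,127 = $88,367.

$88,367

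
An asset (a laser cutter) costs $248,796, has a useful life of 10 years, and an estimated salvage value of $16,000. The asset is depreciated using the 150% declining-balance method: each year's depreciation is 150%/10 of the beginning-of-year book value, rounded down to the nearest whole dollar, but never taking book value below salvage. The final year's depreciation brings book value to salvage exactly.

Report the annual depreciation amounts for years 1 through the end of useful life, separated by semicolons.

Depreciable base = $248,796 − $16,000 = $232,796.
Year 1: ⌊$248,796 × 150%/10⌋ = $37,319. Book value $211,477.
Year 2: ⌊$211,477 × 150%/10⌋ = $31,721. Book value $179,756.
Year 3: ⌊$179,756 × 150%/10⌋ = $26,963. Book value $152,793.
Year 4: ⌊$152,793 × 150%/10⌋ = $22,918. Book value $129,875.
Year 5: ⌊$129,875 × 150%/10⌋ = $19,481. Book value $110,394.
Year 6: ⌊$110,394 × 150%/10⌋ = $16,559. Book value $93,835.
Year 7: ⌊$93,835 × 150%/10⌋ = $14,075. Book value $79,760.
Year 8: ⌊$79,760 × 150%/10⌋ = $11,964. Book value $67,796.
Year 9: ⌊$67,796 × 150%/10⌋ = $10,169. Book value $57,627.
Year 10 (final): $57,627 − $16,000 = $41,627. Book value $16,000.

$37,319; $31,721; $26,963; $22,918; $19,481; $16,559; $14,075; $11,964; $10,169; $41,627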